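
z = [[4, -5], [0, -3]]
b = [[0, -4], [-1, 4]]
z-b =[[4, -1], [1, -7]]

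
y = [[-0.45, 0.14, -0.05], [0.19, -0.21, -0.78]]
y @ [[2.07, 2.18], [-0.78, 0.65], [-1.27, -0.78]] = [[-0.98,-0.85], [1.55,0.89]]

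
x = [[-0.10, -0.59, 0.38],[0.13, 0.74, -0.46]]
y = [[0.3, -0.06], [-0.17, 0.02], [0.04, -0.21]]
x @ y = [[0.09,-0.09],[-0.11,0.10]]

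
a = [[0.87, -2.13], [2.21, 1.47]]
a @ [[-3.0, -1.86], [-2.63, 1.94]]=[[2.99, -5.75], [-10.50, -1.26]]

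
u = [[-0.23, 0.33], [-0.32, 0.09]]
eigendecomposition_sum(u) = [[-0.11+0.12j, 0.16+0.04j], [(-0.16-0.04j), (0.04+0.16j)]] + [[(-0.11-0.12j),(0.16-0.04j)],[(-0.16+0.04j),0.04-0.16j]]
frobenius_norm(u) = 0.52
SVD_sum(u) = [[-0.3,  0.25], [-0.23,  0.19]] + [[0.07, 0.08], [-0.09, -0.1]]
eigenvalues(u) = [(-0.07+0.28j), (-0.07-0.28j)]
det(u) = 0.08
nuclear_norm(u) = 0.66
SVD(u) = [[-0.79,-0.62], [-0.62,0.79]] @ diag([0.492531110133407, 0.17237489826176458]) @ [[0.77, -0.64],[-0.64, -0.77]]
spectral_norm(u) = 0.49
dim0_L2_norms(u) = [0.39, 0.34]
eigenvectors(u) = [[0.71+0.00j, 0.71-0.00j], [0.35+0.61j, 0.35-0.61j]]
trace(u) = -0.14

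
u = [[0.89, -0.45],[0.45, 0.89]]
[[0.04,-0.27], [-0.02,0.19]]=u@[[0.03,-0.16], [-0.04,0.29]]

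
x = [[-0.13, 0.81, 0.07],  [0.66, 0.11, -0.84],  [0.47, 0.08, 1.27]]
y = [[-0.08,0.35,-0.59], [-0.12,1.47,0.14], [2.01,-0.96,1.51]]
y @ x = [[-0.04,-0.07,-1.05], [1.05,0.08,-1.07], [-0.19,1.64,2.86]]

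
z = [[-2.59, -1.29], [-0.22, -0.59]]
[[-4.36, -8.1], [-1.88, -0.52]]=z@[[0.12, 3.30],[3.14, -0.35]]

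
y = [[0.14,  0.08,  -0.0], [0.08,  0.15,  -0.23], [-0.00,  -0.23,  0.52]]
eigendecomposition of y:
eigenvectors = [[-0.47, -0.88, -0.07], [0.81, -0.39, -0.44], [0.36, -0.26, 0.9]]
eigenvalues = [0.0, 0.18, 0.63]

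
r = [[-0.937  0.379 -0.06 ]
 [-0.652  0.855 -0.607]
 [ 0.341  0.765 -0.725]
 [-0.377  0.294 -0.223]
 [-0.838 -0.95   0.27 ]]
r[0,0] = -0.937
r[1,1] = 0.855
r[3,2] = -0.223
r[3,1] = 0.294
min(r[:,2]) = -0.725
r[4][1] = -0.95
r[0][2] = -0.06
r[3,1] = 0.294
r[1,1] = 0.855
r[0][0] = -0.937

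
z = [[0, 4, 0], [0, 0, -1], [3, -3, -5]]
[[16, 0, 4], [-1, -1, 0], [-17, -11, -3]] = z @ [[0, -2, 0], [4, 0, 1], [1, 1, 0]]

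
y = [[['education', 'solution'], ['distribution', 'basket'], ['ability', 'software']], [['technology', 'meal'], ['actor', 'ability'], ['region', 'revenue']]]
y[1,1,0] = 'actor'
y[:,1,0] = ['distribution', 'actor']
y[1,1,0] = 'actor'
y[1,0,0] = 'technology'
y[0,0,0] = 'education'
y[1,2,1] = 'revenue'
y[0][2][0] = 'ability'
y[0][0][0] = 'education'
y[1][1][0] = 'actor'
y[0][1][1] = 'basket'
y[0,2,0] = 'ability'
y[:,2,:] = [['ability', 'software'], ['region', 'revenue']]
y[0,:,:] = [['education', 'solution'], ['distribution', 'basket'], ['ability', 'software']]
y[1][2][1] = 'revenue'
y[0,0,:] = ['education', 'solution']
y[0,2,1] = 'software'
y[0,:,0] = ['education', 'distribution', 'ability']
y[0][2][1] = 'software'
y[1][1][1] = 'ability'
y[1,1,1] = 'ability'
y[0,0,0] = 'education'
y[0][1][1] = 'basket'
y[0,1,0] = 'distribution'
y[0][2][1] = 'software'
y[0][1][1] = 'basket'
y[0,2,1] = 'software'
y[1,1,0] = 'actor'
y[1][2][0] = 'region'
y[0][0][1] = 'solution'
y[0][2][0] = 'ability'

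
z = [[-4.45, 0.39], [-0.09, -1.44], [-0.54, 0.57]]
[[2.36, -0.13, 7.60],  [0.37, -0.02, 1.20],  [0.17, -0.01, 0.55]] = z @ [[-0.55, 0.03, -1.77],[-0.22, 0.01, -0.72]]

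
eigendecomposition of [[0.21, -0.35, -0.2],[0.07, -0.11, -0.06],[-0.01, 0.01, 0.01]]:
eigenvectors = [[0.94+0.00j, (-0.77+0j), -0.77-0.00j], [(0.33+0j), (-0.47+0.22j), -0.47-0.22j], [(-0.07+0j), (0.03-0.36j), (0.03+0.36j)]]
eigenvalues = [(0.1+0j), 0.01j, -0.01j]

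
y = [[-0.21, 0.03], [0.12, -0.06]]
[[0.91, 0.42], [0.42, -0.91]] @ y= [[-0.14,0.00], [-0.20,0.07]]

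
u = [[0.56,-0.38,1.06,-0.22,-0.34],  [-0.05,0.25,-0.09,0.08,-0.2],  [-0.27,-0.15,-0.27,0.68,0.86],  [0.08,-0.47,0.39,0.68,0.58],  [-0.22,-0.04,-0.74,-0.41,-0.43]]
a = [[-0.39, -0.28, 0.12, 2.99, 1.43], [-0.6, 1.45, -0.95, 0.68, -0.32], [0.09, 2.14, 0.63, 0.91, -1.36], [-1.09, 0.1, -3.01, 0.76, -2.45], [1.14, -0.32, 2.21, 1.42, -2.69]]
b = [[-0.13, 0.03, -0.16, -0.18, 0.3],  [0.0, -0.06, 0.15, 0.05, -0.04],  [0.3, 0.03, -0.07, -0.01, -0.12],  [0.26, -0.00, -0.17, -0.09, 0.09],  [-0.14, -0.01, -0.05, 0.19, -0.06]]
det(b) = -0.00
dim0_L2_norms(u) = [0.67, 0.67, 1.38, 1.07, 1.19]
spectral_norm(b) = 0.47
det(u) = 0.00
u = b @ a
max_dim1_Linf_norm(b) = 0.3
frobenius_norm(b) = 0.69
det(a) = -0.12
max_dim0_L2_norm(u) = 1.38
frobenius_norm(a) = 7.43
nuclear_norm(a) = 14.50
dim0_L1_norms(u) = [1.18, 1.29, 2.55, 2.07, 2.41]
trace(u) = 0.79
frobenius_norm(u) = 2.32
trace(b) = -0.41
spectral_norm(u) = 1.63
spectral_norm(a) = 4.46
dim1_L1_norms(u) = [2.56, 0.67, 2.23, 2.2, 1.84]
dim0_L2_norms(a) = [1.73, 2.62, 3.91, 3.58, 4.15]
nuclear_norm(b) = 1.22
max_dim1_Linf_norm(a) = 3.01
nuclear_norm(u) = 3.88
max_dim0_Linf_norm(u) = 1.06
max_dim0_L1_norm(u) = 2.55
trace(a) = -0.24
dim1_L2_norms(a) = [3.35, 1.98, 2.77, 4.1, 3.94]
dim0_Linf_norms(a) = [1.14, 2.14, 3.01, 2.99, 2.69]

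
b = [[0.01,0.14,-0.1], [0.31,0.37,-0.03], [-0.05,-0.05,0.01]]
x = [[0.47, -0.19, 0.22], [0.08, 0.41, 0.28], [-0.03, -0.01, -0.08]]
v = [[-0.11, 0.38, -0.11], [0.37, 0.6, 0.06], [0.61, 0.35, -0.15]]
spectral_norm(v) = 0.99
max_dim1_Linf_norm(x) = 0.47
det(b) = -0.00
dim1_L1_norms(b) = [0.25, 0.71, 0.11]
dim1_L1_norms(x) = [0.88, 0.77, 0.12]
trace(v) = 0.34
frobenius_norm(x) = 0.75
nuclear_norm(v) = 1.59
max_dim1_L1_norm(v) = 1.11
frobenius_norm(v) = 1.09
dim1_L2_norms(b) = [0.17, 0.48, 0.07]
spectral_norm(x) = 0.56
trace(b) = 0.39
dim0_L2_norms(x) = [0.48, 0.45, 0.36]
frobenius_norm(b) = 0.52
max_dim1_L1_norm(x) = 0.88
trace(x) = 0.80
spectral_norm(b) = 0.50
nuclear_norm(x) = 1.10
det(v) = 0.07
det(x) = -0.01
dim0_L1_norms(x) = [0.58, 0.61, 0.58]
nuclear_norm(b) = 0.63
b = x @ v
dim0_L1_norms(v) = [1.09, 1.33, 0.32]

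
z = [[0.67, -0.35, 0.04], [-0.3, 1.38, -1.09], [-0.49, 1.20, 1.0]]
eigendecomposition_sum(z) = [[0.50+0.00j, 0.06+0.00j, (0.1+0j)],  [0.20+0.00j, (0.02+0j), (0.04+0j)],  [0.02+0.00j, 0.00+0.00j, 0j]] + [[0.08-0.03j, -0.21+0.08j, (-0.03-0.21j)], [-0.25-0.20j, (0.68+0.45j), (-0.57+0.53j)], [-0.25+0.24j, (0.6-0.67j), (0.5+0.7j)]] + [[0.08+0.03j, (-0.21-0.08j), (-0.03+0.21j)], [(-0.25+0.2j), (0.68-0.45j), (-0.57-0.53j)], [-0.25-0.24j, 0.60+0.67j, 0.50-0.70j]]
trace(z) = 3.05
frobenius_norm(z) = 2.54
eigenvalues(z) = [(0.53+0j), (1.26+1.13j), (1.26-1.13j)]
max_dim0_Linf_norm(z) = 1.38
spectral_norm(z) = 2.00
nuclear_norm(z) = 3.99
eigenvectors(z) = [[0.93+0.00j, (0.16+0.08j), (0.16-0.08j)], [(0.37+0j), (-0.09-0.65j), (-0.09+0.65j)], [(0.03+0j), -0.73+0.00j, -0.73-0.00j]]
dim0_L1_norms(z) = [1.46, 2.93, 2.13]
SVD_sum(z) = [[0.20, -0.52, 0.08], [-0.54, 1.42, -0.21], [-0.4, 1.06, -0.16]] + [[0.02, -0.01, -0.1], [0.15, -0.07, -0.89], [-0.19, 0.10, 1.14]] + [[0.45,0.18,0.06], [0.09,0.03,0.01], [0.11,0.04,0.01]]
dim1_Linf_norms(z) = [0.67, 1.38, 1.2]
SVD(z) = [[0.28, -0.07, -0.96], [-0.77, -0.61, -0.18], [-0.57, 0.79, -0.23]] @ diag([1.9958680291826343, 1.478591444540914, 0.5156337365000833]) @ [[0.35, -0.93, 0.14], [-0.17, 0.08, 0.98], [-0.92, -0.37, -0.13]]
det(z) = 1.52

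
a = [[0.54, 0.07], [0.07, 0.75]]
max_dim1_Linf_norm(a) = 0.75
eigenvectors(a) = [[-0.96, -0.29], [0.29, -0.96]]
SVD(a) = [[0.29, 0.96],[0.96, -0.29]] @ diag([0.7711942946412397, 0.5188057053587605]) @ [[0.29, 0.96], [0.96, -0.29]]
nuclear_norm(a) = 1.29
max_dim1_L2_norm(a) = 0.75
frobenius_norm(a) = 0.93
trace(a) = 1.29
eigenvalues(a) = [0.52, 0.77]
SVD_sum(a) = [[0.06, 0.21], [0.21, 0.71]] + [[0.48, -0.14],[-0.14, 0.04]]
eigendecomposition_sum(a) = [[0.48, -0.14], [-0.14, 0.04]] + [[0.06, 0.21], [0.21, 0.71]]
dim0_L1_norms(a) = [0.61, 0.82]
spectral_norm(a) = 0.77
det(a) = 0.40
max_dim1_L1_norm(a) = 0.82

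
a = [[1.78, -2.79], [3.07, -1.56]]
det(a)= 5.788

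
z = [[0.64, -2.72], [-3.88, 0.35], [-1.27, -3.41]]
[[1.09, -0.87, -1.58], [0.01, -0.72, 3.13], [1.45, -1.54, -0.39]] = z @ [[-0.04, 0.22, -0.77], [-0.41, 0.37, 0.4]]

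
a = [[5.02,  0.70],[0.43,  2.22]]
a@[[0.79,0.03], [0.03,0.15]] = [[3.99, 0.26], [0.41, 0.35]]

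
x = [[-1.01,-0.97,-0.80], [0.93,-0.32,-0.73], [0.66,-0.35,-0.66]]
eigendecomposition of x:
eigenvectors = [[0.73+0.00j,(0.73-0j),(0.23+0j)], [(-0.04-0.53j),-0.04+0.53j,-0.75+0.00j], [(0.03-0.43j),0.03+0.43j,(0.62+0j)]]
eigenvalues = [(-1+1.18j), (-1-1.18j), 0j]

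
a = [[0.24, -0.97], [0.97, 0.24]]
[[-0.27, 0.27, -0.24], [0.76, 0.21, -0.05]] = a@[[0.67, 0.27, -0.11], [0.44, -0.21, 0.22]]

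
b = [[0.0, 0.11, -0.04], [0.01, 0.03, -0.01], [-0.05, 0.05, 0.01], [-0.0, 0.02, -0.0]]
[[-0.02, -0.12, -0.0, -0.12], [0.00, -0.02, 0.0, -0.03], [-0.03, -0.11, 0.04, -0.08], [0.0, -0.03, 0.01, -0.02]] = b@[[0.80, 0.84, 0.18, 0.72], [0.03, -1.32, 0.68, -0.95], [0.55, -0.63, 1.97, 0.49]]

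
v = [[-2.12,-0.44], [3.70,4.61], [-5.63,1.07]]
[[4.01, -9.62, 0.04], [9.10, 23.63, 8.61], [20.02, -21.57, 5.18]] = v@[[-2.76, 4.17, -0.49], [4.19, 1.78, 2.26]]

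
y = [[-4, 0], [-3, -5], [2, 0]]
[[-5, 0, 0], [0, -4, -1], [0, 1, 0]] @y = [[20, 0], [10, 20], [-3, -5]]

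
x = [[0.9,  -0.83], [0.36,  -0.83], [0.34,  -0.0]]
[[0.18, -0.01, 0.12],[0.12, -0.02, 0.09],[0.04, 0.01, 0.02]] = x@[[0.12, 0.02, 0.06], [-0.09, 0.03, -0.08]]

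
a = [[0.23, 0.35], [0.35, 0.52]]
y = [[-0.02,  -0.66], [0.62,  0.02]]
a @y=[[0.21,-0.14], [0.32,-0.22]]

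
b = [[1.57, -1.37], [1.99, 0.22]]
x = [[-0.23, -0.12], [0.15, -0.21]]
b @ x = [[-0.57, 0.1], [-0.42, -0.28]]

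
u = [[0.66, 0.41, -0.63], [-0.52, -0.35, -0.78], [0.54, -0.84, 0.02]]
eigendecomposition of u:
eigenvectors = [[-0.71+0.00j, (-0.71-0j), 0.04+0.00j], [(0.02-0.44j), (0.02+0.44j), (0.78+0j)], [(0.02+0.55j), (0.02-0.55j), 0.62+0.00j]]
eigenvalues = [(0.66+0.75j), (0.66-0.75j), (-1+0j)]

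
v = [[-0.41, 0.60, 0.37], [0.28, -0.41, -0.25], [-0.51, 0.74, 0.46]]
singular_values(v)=[1.41, 0.0, 0.0]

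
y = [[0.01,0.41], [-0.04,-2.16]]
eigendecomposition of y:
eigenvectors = [[1.00, -0.19], [-0.02, 0.98]]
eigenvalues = [0.0, -2.15]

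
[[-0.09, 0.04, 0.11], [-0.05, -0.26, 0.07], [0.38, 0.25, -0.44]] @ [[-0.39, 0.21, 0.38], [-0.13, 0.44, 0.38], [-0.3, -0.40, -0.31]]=[[-0.0, -0.05, -0.05], [0.03, -0.15, -0.14], [-0.05, 0.37, 0.38]]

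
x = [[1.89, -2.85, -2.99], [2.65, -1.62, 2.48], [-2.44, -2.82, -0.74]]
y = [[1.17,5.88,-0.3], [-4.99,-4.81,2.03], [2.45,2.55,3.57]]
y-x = [[-0.72, 8.73, 2.69], [-7.64, -3.19, -0.45], [4.89, 5.37, 4.31]]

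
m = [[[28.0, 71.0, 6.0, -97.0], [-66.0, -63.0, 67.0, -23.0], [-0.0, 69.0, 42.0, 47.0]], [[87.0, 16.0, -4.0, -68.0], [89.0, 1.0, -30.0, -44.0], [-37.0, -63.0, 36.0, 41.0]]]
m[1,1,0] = 89.0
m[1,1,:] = [89.0, 1.0, -30.0, -44.0]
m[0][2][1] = 69.0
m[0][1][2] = 67.0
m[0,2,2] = 42.0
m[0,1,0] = -66.0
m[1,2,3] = 41.0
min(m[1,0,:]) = -68.0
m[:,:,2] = [[6.0, 67.0, 42.0], [-4.0, -30.0, 36.0]]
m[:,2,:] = [[-0.0, 69.0, 42.0, 47.0], [-37.0, -63.0, 36.0, 41.0]]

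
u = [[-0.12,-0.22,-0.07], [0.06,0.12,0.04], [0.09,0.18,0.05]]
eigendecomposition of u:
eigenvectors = [[-0.69, 0.82, -0.08],[0.44, -0.19, -0.26],[0.58, -0.54, 0.96]]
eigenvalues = [0.08, -0.02, -0.01]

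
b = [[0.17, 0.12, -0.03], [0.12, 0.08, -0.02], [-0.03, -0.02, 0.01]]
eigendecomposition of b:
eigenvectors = [[0.81, 0.58, 0.07], [0.56, -0.81, 0.15], [-0.14, 0.08, 0.99]]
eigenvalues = [0.26, -0.0, 0.0]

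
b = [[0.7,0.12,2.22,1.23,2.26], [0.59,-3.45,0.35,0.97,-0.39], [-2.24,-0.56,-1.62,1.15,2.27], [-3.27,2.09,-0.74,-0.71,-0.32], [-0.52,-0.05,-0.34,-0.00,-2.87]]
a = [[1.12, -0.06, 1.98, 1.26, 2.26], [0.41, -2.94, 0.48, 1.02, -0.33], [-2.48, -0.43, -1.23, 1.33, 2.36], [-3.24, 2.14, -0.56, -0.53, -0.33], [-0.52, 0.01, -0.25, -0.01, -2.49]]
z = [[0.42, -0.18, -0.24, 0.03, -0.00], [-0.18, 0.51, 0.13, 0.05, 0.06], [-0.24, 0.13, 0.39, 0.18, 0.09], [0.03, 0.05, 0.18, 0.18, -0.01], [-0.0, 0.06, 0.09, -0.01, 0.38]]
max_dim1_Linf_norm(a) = 3.24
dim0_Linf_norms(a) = [3.24, 2.94, 1.98, 1.33, 2.49]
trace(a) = -6.07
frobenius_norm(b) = 8.05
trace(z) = 1.88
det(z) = -0.00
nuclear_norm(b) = 15.86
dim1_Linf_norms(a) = [2.26, 2.94, 2.48, 3.24, 2.49]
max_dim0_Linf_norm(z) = 0.51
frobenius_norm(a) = 7.72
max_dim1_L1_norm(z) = 1.03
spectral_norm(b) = 5.29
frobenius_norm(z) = 1.04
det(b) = -110.10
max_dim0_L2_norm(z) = 0.56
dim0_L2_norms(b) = [4.1, 4.07, 2.89, 2.07, 4.33]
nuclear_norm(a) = 14.98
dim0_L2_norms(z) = [0.52, 0.56, 0.52, 0.26, 0.4]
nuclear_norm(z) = 1.88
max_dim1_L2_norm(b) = 4.03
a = b + z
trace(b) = -7.95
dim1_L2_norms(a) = [3.45, 3.19, 3.9, 3.97, 2.56]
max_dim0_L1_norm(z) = 1.03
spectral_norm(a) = 5.18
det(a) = -69.79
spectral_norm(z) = 0.84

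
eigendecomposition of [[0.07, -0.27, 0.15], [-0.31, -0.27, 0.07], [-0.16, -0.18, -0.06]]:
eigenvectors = [[-0.83, 0.24, 0.04], [0.54, 0.71, 0.51], [0.13, 0.66, 0.86]]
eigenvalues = [0.22, -0.31, -0.17]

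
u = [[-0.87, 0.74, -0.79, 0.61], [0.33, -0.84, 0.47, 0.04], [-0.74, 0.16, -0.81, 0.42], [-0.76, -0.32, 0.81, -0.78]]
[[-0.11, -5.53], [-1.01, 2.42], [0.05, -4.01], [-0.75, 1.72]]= u @ [[0.83,  2.26], [0.54,  -1.36], [-1.62,  1.34], [-1.75,  -2.46]]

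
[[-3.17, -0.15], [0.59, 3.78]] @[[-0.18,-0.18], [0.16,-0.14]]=[[0.55, 0.59],[0.5, -0.64]]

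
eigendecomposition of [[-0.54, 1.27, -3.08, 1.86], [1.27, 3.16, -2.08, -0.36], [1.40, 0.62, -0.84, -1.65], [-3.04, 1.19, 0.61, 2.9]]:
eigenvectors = [[(0.18-0.56j), 0.18+0.56j, 0.73+0.00j, (0.34+0j)], [-0.34-0.01j, -0.34+0.01j, (0.01+0j), 0.88+0.00j], [(-0.36+0.12j), -0.36-0.12j, (0.36+0j), 0.13+0.00j], [(0.63+0j), (0.63-0j), (0.57+0j), 0.30+0.00j]]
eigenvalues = [(1.03+2.79j), (1.03-2.79j), (-0.6+0j), (3.22+0j)]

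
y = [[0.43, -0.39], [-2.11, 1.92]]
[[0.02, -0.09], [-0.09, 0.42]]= y @ [[-0.11, 0.1], [-0.17, 0.33]]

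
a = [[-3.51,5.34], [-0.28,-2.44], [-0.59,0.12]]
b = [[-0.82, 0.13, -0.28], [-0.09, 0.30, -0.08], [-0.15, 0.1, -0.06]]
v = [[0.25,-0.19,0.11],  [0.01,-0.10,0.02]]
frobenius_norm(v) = 0.35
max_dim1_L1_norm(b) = 1.23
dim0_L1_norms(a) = [4.38, 7.9]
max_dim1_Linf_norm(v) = 0.25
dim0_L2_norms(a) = [3.57, 5.87]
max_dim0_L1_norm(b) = 1.06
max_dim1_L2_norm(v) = 0.33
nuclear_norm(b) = 1.20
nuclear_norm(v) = 0.41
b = a @ v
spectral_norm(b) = 0.91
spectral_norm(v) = 0.34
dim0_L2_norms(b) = [0.84, 0.34, 0.3]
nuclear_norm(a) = 8.26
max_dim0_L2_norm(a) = 5.87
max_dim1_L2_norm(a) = 6.39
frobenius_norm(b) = 0.95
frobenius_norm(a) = 6.87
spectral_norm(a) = 6.69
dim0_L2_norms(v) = [0.25, 0.21, 0.11]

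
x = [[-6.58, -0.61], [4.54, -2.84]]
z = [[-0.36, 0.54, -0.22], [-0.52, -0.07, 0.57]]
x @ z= [[2.69, -3.51, 1.10], [-0.16, 2.65, -2.62]]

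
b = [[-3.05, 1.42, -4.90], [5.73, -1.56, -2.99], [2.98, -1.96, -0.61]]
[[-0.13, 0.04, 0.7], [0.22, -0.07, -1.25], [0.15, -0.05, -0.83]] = b @ [[0.03, -0.01, -0.17], [-0.03, 0.01, 0.16], [-0.00, 0.0, 0.01]]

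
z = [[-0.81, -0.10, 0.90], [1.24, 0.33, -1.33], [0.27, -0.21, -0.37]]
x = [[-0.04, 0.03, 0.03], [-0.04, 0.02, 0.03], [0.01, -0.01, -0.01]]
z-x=[[-0.77, -0.13, 0.87], [1.28, 0.31, -1.36], [0.26, -0.20, -0.36]]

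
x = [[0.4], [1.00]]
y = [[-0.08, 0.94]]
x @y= [[-0.03, 0.38], [-0.08, 0.94]]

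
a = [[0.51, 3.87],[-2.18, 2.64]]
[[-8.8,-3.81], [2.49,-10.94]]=a @ [[-3.36, 3.30], [-1.83, -1.42]]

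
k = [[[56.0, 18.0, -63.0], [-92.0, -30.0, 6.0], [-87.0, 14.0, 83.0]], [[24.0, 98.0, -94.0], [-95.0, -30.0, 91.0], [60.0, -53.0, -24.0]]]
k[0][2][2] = 83.0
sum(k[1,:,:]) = -23.0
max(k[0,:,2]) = 83.0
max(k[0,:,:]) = 83.0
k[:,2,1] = [14.0, -53.0]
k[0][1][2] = 6.0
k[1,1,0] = -95.0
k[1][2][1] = -53.0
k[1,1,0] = -95.0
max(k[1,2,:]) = 60.0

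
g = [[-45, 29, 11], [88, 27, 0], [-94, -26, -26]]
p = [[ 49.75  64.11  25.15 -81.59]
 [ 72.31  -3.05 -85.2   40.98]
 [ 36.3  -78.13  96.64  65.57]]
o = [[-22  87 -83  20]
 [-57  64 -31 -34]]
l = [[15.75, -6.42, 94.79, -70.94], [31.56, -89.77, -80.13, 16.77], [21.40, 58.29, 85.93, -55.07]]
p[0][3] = -81.59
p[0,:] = [49.75, 64.11, 25.15, -81.59]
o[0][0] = -22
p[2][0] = 36.3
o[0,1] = 87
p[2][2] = 96.64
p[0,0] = 49.75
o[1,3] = -34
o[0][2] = -83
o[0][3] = 20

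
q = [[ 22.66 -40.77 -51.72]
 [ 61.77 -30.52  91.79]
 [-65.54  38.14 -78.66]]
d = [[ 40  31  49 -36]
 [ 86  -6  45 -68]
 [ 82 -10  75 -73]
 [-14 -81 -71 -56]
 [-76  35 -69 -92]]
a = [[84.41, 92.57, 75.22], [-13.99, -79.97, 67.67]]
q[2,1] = 38.14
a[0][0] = 84.41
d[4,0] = -76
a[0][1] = 92.57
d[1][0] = 86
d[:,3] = [-36, -68, -73, -56, -92]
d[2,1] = -10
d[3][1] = -81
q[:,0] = [22.66, 61.77, -65.54]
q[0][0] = 22.66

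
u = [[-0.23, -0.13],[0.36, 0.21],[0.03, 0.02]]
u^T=[[-0.23,0.36,0.03], [-0.13,0.21,0.02]]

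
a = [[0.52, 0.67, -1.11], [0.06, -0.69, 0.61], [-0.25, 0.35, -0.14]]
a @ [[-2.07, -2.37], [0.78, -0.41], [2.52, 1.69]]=[[-3.35, -3.38],[0.87, 1.17],[0.44, 0.21]]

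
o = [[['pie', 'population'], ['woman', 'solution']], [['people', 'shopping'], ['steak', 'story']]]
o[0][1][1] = 'solution'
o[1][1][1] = 'story'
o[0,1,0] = 'woman'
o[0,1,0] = 'woman'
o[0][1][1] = 'solution'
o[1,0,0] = 'people'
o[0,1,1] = 'solution'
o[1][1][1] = 'story'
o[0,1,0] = 'woman'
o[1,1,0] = 'steak'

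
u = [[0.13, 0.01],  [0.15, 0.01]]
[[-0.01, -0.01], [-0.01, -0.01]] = u@ [[-0.04, -0.09],[-0.05, -0.05]]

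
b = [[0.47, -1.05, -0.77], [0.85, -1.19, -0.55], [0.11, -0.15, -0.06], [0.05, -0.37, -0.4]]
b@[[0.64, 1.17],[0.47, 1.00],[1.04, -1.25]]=[[-0.99,0.46], [-0.59,0.49], [-0.06,0.05], [-0.56,0.19]]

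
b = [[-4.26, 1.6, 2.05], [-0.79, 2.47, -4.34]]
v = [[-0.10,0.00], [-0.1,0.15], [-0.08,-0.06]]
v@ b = [[0.43, -0.16, -0.20], [0.31, 0.21, -0.86], [0.39, -0.28, 0.1]]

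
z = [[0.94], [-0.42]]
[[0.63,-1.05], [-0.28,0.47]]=z @ [[0.67, -1.12]]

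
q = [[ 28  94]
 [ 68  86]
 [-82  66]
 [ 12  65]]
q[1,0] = 68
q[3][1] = 65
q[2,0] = -82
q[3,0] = 12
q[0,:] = [28, 94]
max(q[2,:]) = 66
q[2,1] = 66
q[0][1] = 94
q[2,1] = 66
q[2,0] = -82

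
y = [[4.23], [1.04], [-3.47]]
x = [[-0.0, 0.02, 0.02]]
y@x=[[0.0,0.08,0.08], [0.0,0.02,0.02], [0.0,-0.07,-0.07]]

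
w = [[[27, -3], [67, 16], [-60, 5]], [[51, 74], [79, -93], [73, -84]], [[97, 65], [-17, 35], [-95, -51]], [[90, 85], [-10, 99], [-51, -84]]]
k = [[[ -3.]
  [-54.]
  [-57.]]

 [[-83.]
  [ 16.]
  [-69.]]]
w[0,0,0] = 27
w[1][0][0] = 51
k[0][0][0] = -3.0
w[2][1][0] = -17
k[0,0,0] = -3.0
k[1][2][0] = -69.0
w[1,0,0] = 51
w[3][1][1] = 99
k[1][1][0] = 16.0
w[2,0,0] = 97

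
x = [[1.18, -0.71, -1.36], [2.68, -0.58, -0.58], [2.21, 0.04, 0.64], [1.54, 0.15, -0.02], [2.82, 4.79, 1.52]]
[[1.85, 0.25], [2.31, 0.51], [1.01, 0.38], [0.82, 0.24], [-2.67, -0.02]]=x @ [[0.6, 0.17], [-0.77, -0.11], [-0.44, 0.02]]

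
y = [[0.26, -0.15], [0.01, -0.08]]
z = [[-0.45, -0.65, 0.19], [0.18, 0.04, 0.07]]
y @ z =[[-0.14, -0.18, 0.04],[-0.02, -0.01, -0.00]]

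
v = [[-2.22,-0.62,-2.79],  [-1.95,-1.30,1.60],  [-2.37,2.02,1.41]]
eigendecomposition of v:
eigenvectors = [[(0.42+0j), (-0.63+0.06j), (-0.63-0.06j)], [-0.42+0.00j, (-0.78+0j), (-0.78-0j)], [(-0.8+0j), 0.02+0.03j, 0.02-0.03j]]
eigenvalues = [(3.71+0j), (-2.91+0.08j), (-2.91-0.08j)]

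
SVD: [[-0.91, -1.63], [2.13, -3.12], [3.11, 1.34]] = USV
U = [[0.03, -0.51], [0.88, -0.39], [0.47, 0.77]]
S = [3.96, 3.68]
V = [[0.83,-0.55], [0.55,0.83]]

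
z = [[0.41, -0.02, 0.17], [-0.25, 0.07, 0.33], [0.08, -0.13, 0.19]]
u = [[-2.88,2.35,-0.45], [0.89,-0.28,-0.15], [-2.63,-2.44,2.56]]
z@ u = [[-1.65,0.55,0.25], [-0.09,-1.41,0.95], [-0.85,-0.24,0.47]]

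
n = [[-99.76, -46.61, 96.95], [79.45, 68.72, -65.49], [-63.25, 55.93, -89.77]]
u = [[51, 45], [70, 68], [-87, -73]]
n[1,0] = 79.45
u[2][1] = -73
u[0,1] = 45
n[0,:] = [-99.76, -46.61, 96.95]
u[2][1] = -73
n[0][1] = -46.61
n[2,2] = -89.77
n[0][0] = -99.76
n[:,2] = [96.95, -65.49, -89.77]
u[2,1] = -73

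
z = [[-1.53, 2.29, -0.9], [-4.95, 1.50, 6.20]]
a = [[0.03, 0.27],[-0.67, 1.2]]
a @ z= [[-1.38, 0.47, 1.65], [-4.91, 0.27, 8.04]]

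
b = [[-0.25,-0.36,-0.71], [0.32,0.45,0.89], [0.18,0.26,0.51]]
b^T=[[-0.25, 0.32, 0.18], [-0.36, 0.45, 0.26], [-0.71, 0.89, 0.51]]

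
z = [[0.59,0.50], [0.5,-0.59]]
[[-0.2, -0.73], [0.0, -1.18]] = z @ [[-0.20, -1.71], [-0.17, 0.55]]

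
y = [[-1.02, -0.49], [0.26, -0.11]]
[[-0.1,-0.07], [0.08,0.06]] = y @ [[0.21, 0.15],[-0.23, -0.17]]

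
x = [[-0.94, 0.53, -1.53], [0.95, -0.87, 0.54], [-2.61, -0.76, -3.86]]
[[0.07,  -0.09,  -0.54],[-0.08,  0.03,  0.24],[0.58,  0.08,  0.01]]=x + [[1.01, -0.62, 0.99], [-1.03, 0.90, -0.30], [3.19, 0.84, 3.87]]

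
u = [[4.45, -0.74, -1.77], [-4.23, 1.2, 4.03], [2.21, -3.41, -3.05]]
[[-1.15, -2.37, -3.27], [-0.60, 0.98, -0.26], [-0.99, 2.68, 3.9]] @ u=[[-2.32, 9.16, 2.46], [-7.39, 2.51, 5.8], [-7.12, -9.35, 0.66]]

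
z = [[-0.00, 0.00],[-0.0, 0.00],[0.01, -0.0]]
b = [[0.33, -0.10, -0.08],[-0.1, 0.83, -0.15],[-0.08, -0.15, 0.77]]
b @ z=[[-0.00, 0.0], [-0.0, 0.00], [0.01, 0.0]]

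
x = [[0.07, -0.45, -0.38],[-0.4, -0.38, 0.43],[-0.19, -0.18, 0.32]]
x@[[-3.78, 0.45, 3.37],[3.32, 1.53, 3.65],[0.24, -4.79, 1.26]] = [[-1.85, 1.16, -1.89], [0.35, -2.82, -2.19], [0.2, -1.89, -0.89]]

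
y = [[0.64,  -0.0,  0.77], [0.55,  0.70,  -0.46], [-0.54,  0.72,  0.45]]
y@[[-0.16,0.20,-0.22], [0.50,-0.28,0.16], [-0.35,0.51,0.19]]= [[-0.37, 0.52, 0.01], [0.42, -0.32, -0.10], [0.29, -0.08, 0.32]]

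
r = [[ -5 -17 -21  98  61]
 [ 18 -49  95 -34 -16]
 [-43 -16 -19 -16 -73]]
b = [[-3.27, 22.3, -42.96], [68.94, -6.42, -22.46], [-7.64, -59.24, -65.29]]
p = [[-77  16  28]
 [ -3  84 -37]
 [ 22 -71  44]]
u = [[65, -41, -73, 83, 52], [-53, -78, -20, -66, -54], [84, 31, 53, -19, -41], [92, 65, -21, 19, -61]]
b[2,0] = -7.64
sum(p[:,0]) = -58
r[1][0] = 18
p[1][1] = 84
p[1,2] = -37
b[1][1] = -6.42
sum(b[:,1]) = -43.36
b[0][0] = -3.27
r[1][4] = -16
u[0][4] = 52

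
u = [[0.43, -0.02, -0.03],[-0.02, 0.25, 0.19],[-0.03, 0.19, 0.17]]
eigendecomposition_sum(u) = [[0.31, -0.16, -0.14],  [-0.16, 0.08, 0.07],  [-0.14, 0.07, 0.06]] + [[0.12, 0.14, 0.11],[0.14, 0.16, 0.12],[0.11, 0.12, 0.10]] + [[0.0,-0.0,0.00], [-0.00,0.01,-0.01], [0.0,-0.01,0.01]]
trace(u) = 0.85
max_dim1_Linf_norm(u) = 0.43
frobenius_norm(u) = 0.59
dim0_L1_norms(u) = [0.48, 0.46, 0.39]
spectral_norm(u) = 0.45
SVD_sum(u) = [[0.31, -0.16, -0.14],[-0.16, 0.08, 0.07],[-0.14, 0.07, 0.06]] + [[0.12, 0.14, 0.11], [0.14, 0.16, 0.12], [0.11, 0.12, 0.10]] + [[0.0,-0.00,0.0], [-0.0,0.01,-0.01], [0.0,-0.01,0.01]]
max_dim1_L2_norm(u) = 0.43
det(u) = 0.00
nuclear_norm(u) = 0.85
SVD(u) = [[-0.82,-0.57,0.03], [0.43,-0.65,-0.63], [0.37,-0.51,0.78]] @ diag([0.45403520730911656, 0.38040768516034285, 0.015557107530540341]) @ [[-0.82,0.43,0.37], [-0.57,-0.65,-0.51], [0.03,-0.63,0.78]]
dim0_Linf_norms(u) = [0.43, 0.25, 0.19]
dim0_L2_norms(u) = [0.43, 0.31, 0.26]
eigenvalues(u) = [0.45, 0.38, 0.02]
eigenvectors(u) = [[0.82, -0.57, 0.03], [-0.43, -0.65, -0.63], [-0.37, -0.51, 0.78]]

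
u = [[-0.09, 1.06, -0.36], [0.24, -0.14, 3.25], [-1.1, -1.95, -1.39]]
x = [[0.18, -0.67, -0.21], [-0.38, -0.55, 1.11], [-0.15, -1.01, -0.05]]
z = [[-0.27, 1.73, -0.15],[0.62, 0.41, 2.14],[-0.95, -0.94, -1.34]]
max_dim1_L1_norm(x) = 2.04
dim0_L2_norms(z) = [1.17, 2.01, 2.53]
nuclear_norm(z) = 5.15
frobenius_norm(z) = 3.44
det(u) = -3.80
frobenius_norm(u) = 4.34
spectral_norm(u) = 3.70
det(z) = -2.45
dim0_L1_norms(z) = [1.84, 3.08, 3.63]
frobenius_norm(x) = 1.80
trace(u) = -1.62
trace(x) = -0.42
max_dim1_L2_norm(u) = 3.26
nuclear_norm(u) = 6.39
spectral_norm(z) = 2.90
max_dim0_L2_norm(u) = 3.55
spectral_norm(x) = 1.45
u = x + z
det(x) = 0.27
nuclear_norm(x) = 2.68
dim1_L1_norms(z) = [2.15, 3.17, 3.23]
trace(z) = -1.20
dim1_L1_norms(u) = [1.51, 3.63, 4.44]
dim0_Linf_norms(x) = [0.38, 1.01, 1.11]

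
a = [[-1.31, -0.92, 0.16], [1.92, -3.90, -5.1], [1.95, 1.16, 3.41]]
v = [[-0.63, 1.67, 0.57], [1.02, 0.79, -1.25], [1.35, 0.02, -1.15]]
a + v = [[-1.94,0.75,0.73], [2.94,-3.11,-6.35], [3.30,1.18,2.26]]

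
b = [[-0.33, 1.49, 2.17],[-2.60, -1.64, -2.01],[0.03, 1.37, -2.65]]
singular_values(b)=[4.36, 2.74, 1.7]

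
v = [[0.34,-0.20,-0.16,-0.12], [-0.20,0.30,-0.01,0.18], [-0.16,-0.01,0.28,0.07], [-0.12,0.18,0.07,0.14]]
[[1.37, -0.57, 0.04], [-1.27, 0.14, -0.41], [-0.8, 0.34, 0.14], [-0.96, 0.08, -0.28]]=v @ [[1.40, -1.42, -1.25], [-1.72, 1.17, -1.89], [-1.43, 1.11, -0.15], [-2.71, -2.71, -0.54]]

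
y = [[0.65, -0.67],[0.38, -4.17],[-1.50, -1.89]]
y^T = [[0.65,0.38,-1.50], [-0.67,-4.17,-1.89]]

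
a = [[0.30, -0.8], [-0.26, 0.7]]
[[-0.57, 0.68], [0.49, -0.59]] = a@[[-0.77, 0.78], [0.42, -0.56]]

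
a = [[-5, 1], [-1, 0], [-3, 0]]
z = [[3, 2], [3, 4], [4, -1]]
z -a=[[8, 1], [4, 4], [7, -1]]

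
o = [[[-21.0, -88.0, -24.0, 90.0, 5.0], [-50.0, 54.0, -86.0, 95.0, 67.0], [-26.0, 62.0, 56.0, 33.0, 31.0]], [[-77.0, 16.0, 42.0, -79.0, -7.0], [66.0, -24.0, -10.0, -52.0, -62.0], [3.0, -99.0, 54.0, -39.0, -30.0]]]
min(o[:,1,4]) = -62.0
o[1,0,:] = [-77.0, 16.0, 42.0, -79.0, -7.0]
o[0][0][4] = 5.0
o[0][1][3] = 95.0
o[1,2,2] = 54.0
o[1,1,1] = -24.0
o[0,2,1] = 62.0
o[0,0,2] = -24.0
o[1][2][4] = -30.0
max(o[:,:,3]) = 95.0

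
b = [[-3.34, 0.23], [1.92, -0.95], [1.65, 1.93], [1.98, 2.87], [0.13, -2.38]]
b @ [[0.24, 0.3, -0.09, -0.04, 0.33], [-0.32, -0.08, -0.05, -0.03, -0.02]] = [[-0.88,  -1.02,  0.29,  0.13,  -1.11], [0.76,  0.65,  -0.13,  -0.05,  0.65], [-0.22,  0.34,  -0.24,  -0.12,  0.51], [-0.44,  0.36,  -0.32,  -0.17,  0.60], [0.79,  0.23,  0.11,  0.07,  0.09]]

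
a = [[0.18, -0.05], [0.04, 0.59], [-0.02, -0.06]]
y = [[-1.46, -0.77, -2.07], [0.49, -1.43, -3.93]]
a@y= [[-0.29, -0.07, -0.18], [0.23, -0.87, -2.40], [-0.00, 0.10, 0.28]]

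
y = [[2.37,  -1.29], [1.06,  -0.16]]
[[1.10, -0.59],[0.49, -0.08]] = y @ [[0.46, -0.01], [-0.01, 0.44]]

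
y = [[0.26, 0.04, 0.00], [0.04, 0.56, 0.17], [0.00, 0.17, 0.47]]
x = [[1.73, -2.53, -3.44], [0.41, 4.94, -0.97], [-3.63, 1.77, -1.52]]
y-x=[[-1.47, 2.57, 3.44], [-0.37, -4.38, 1.14], [3.63, -1.60, 1.99]]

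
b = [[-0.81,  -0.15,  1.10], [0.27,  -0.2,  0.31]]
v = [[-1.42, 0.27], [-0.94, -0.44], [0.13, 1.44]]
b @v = [[1.43, 1.43],  [-0.16, 0.61]]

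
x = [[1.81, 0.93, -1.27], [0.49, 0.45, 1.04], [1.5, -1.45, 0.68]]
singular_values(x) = [2.45, 2.18, 1.16]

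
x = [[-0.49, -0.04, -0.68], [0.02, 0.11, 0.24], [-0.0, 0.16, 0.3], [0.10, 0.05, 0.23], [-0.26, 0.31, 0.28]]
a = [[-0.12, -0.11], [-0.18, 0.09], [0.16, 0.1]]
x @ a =[[-0.04,-0.02],[0.02,0.03],[0.02,0.04],[0.02,0.02],[0.02,0.08]]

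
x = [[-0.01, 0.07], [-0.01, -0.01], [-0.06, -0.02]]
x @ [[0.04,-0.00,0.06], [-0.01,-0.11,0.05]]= [[-0.00, -0.01, 0.0], [-0.0, 0.0, -0.0], [-0.0, 0.0, -0.00]]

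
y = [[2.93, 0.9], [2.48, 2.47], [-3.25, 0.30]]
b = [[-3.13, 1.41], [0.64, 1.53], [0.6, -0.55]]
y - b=[[6.06, -0.51], [1.84, 0.94], [-3.85, 0.85]]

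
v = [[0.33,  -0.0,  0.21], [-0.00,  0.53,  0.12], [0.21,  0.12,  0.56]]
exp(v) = [[1.42, 0.02, 0.33],[0.02, 1.71, 0.21],[0.33, 0.21, 1.8]]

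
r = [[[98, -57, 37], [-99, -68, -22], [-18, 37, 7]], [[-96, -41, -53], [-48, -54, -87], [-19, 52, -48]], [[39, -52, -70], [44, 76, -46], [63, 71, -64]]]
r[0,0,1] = -57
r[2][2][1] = 71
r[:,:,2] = [[37, -22, 7], [-53, -87, -48], [-70, -46, -64]]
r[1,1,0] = -48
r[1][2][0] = -19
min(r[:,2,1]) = 37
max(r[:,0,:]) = 98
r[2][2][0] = 63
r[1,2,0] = -19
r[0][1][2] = -22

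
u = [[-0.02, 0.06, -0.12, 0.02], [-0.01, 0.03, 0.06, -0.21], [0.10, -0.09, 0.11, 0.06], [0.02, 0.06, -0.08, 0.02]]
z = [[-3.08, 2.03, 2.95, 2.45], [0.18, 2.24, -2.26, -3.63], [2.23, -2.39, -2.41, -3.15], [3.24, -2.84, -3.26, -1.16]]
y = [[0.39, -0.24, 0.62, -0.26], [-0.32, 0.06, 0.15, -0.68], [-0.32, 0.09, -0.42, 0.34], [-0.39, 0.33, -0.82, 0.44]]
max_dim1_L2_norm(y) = 1.06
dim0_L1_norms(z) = [8.73, 9.5, 10.88, 10.39]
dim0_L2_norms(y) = [0.71, 0.42, 1.12, 0.92]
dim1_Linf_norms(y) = [0.62, 0.68, 0.42, 0.82]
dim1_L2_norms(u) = [0.14, 0.22, 0.18, 0.1]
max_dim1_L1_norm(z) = 10.51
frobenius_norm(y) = 1.67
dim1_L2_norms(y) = [0.81, 0.77, 0.63, 1.06]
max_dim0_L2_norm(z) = 5.52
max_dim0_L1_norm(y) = 2.01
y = z @ u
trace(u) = 0.14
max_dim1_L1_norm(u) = 0.36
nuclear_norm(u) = 0.54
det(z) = 18.48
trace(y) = 0.47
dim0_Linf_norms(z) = [3.24, 2.84, 3.26, 3.63]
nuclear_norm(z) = 15.44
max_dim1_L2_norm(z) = 5.53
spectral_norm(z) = 9.30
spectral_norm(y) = 1.49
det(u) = 0.00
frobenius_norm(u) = 0.33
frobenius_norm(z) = 10.42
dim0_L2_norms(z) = [5.0, 4.79, 5.5, 5.52]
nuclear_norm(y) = 2.37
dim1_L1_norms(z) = [10.51, 8.31, 10.18, 10.5]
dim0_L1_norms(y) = [1.42, 0.72, 2.01, 1.72]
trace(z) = -4.41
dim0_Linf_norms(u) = [0.1, 0.09, 0.12, 0.21]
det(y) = 0.00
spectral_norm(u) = 0.23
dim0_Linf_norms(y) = [0.39, 0.33, 0.82, 0.68]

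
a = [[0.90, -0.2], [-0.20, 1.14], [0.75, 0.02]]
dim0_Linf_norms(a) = [0.9, 1.14]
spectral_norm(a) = 1.33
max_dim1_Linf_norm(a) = 1.14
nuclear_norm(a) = 2.32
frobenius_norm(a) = 1.66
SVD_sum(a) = [[0.59, -0.54], [-0.68, 0.62], [0.40, -0.36]] + [[0.31, 0.34], [0.48, 0.52], [0.35, 0.38]]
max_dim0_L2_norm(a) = 1.19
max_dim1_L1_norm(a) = 1.34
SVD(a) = [[-0.60, -0.46], [0.69, -0.71], [-0.41, -0.53]] @ diag([1.3307585409335072, 0.990748053610262]) @ [[-0.74, 0.67], [-0.67, -0.74]]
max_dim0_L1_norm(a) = 1.85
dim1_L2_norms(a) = [0.92, 1.16, 0.75]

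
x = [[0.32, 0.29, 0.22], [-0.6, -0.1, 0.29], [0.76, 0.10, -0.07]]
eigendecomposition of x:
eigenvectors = [[(-0.6+0j), -0.14-0.21j, -0.14+0.21j], [(0.23+0j), (0.79+0j), (0.79-0j)], [(-0.77+0j), (-0.48+0.29j), (-0.48-0.29j)]]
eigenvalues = [(0.49+0j), (-0.17+0.26j), (-0.17-0.26j)]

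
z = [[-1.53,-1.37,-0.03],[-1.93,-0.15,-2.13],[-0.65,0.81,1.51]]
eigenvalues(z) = [(-2.61+0j), (1.22+1.28j), (1.22-1.28j)]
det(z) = -8.13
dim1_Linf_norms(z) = [1.53, 2.13, 1.51]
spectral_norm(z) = 3.25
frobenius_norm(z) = 3.98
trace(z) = -0.17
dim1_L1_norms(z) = [2.93, 4.21, 2.97]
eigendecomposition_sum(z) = [[(-1.9-0j), (-0.9+0j), (-0.48-0j)], [(-1.5-0j), (-0.71+0j), (-0.38-0j)], [(-0.01-0j), -0.00+0.00j, -0.00-0.00j]] + [[(0.18+0.16j), (-0.23-0.2j), (0.22-0.44j)], [(-0.22-0.49j), (0.28+0.62j), -0.88+0.66j], [(-0.32+0.31j), 0.41-0.39j, (0.76+0.5j)]] + [[(0.18-0.16j), (-0.23+0.2j), (0.22+0.44j)], [-0.22+0.49j, 0.28-0.62j, -0.88-0.66j], [(-0.32-0.31j), 0.41+0.39j, (0.76-0.5j)]]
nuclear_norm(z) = 6.46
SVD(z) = [[-0.44, 0.64, -0.62], [-0.86, -0.1, 0.50], [0.26, 0.76, 0.60]] @ diag([3.2510746566761215, 1.8731690638205356, 1.3354591850984934]) @ [[0.67,0.29,0.69], [-0.68,-0.14,0.72], [-0.3,0.95,-0.11]]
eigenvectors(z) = [[(-0.79+0j), -0.29+0.14j, (-0.29-0.14j)], [-0.62+0.00j, 0.73+0.00j, 0.73-0.00j], [-0.00+0.00j, (-0.2-0.57j), -0.20+0.57j]]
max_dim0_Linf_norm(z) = 2.13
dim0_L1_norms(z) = [4.11, 2.33, 3.67]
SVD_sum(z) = [[-0.96, -0.42, -0.99], [-1.86, -0.81, -1.92], [0.56, 0.24, 0.58]] + [[-0.82,-0.16,0.87],[0.13,0.03,-0.14],[-0.97,-0.19,1.02]] + [[0.25, -0.79, 0.09], [-0.2, 0.63, -0.07], [-0.24, 0.76, -0.09]]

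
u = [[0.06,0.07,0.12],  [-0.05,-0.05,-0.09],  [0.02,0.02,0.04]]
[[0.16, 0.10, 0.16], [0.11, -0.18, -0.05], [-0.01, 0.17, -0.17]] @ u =[[0.01, 0.01, 0.02], [0.01, 0.02, 0.03], [-0.01, -0.01, -0.02]]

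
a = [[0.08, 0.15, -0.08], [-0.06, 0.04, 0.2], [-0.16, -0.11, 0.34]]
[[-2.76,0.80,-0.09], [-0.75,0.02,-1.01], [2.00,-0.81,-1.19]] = a@[[-5.16, 5.98, -1.02], [-16.70, 2.84, -2.64], [-1.94, 1.34, -4.83]]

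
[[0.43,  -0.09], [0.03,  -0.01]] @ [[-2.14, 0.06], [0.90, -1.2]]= [[-1.00, 0.13],  [-0.07, 0.01]]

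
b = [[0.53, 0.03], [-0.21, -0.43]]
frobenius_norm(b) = 0.71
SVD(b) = [[-0.78, 0.63], [0.63, 0.78]] @ diag([0.6183646178829912, 0.35836461788299123]) @ [[-0.88, -0.48], [0.48, -0.88]]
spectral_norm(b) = 0.62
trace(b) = 0.10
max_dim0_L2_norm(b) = 0.57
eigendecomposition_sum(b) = [[0.53,0.02], [-0.12,-0.0]] + [[0.00, 0.01], [-0.09, -0.43]]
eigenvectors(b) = [[0.98, -0.03], [-0.22, 1.0]]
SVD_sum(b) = [[0.42, 0.23], [-0.34, -0.18]] + [[0.11, -0.20], [0.13, -0.25]]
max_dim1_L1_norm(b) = 0.64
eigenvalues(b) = [0.52, -0.42]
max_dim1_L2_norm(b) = 0.53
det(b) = -0.22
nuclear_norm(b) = 0.98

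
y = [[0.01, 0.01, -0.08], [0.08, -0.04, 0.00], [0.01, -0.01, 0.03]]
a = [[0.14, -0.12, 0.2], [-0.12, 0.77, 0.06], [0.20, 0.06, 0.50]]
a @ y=[[-0.01, 0.00, -0.01], [0.06, -0.03, 0.01], [0.01, -0.01, -0.0]]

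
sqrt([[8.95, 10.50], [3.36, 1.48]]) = [[(2.68+0.31j), (2.62-1j)], [0.84-0.32j, (0.82+1.03j)]]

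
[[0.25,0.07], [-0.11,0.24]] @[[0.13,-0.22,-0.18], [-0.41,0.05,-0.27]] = [[0.0, -0.05, -0.06], [-0.11, 0.04, -0.05]]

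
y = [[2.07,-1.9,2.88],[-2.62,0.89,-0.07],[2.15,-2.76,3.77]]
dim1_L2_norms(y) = [4.02, 2.77, 5.14]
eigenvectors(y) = [[(0.6+0j), -0.24+0.23j, (-0.24-0.23j)], [(-0.29+0j), -0.81+0.00j, (-0.81-0j)], [(0.75+0j), (-0.43-0.22j), -0.43+0.22j]]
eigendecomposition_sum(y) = [[(2.42+0j), -2.05-0.00j, 2.55-0.00j],[(-1.15+0j), (0.98+0j), -1.22+0.00j],[(3+0j), -2.55-0.00j, 3.17-0.00j]] + [[-0.17+0.25j, 0.07+0.10j, (0.17-0.16j)], [(-0.73+0.15j), (-0.04+0.31j), 0.57-0.00j], [-0.43-0.11j, (-0.11+0.15j), (0.3+0.15j)]] + [[-0.17-0.25j, 0.07-0.10j, (0.17+0.16j)], [(-0.73-0.15j), (-0.04-0.31j), 0.57+0.00j], [-0.43+0.11j, -0.11-0.15j, 0.30-0.15j]]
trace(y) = 6.73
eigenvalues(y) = [(6.56+0j), (0.09+0.71j), (0.09-0.71j)]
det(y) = 3.38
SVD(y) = [[-0.59, -0.06, -0.8], [0.28, -0.95, -0.13], [-0.75, -0.30, 0.58]] @ diag([6.762647584333681, 2.124850369721577, 0.23517771237918506]) @ [[-0.53, 0.51, -0.68],[0.80, 0.05, -0.59],[-0.27, -0.86, -0.44]]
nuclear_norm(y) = 9.12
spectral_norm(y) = 6.76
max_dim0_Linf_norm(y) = 3.77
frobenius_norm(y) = 7.09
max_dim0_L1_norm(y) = 6.84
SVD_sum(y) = [[2.13, -2.05, 2.72], [-1.00, 0.97, -1.28], [2.70, -2.61, 3.45]] + [[-0.11, -0.01, 0.08], [-1.63, -0.10, 1.2], [-0.52, -0.03, 0.38]] + [[0.05, 0.16, 0.08],  [0.01, 0.03, 0.01],  [-0.04, -0.12, -0.06]]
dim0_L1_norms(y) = [6.84, 5.55, 6.72]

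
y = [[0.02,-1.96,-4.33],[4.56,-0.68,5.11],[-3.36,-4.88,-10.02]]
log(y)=[[0.65, -2.2, -1.92],[-0.67, 8.38, 8.63],[1.13, -6.02, -5.1]]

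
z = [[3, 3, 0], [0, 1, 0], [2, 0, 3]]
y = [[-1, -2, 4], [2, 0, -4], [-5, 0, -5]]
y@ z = [[5, -5, 12], [-2, 6, -12], [-25, -15, -15]]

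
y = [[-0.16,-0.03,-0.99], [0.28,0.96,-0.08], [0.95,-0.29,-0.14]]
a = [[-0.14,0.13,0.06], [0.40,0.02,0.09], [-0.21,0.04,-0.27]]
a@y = [[0.12, 0.11, 0.12], [0.03, -0.02, -0.41], [-0.21, 0.12, 0.24]]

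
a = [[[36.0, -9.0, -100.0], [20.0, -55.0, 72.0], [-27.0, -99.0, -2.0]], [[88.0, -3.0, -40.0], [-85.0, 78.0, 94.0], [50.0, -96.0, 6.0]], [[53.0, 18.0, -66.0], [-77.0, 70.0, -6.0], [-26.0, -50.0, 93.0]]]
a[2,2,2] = 93.0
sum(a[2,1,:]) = -13.0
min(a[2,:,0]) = -77.0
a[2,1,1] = 70.0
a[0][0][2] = -100.0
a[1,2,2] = 6.0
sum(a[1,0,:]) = 45.0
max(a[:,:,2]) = 94.0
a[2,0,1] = 18.0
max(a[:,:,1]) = 78.0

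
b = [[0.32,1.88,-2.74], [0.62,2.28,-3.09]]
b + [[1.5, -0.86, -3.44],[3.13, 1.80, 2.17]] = [[1.82, 1.02, -6.18], [3.75, 4.08, -0.92]]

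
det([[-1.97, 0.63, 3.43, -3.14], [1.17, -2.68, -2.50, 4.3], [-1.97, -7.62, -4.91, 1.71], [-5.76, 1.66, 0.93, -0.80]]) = -407.624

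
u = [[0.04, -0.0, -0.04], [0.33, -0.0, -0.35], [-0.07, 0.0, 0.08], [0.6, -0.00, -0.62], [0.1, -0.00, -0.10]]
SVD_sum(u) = [[0.04, 0.00, -0.04], [0.33, 0.00, -0.35], [-0.07, 0.00, 0.08], [0.6, 0.0, -0.62], [0.10, 0.0, -0.1]] + [[0.0, 0.0, 0.0], [-0.0, 0.00, -0.00], [0.0, 0.0, 0.00], [0.00, 0.0, 0.00], [0.0, 0.00, 0.00]] + [[0.00, 0.00, 0.0], [0.0, -0.0, 0.0], [0.00, -0.0, 0.0], [0.0, 0.00, 0.00], [0.00, -0.0, 0.00]]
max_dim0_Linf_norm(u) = 0.62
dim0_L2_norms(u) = [0.7, 0.0, 0.72]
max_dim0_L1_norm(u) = 1.19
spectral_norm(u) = 1.01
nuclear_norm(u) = 1.01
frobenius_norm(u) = 1.01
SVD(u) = [[-0.06, 0.14, 0.51],[-0.48, -0.59, -0.52],[0.11, 0.63, -0.61],[-0.86, 0.34, 0.22],[-0.14, 0.35, -0.22]] @ diag([1.0051051100422512, 0.007982340944497202, 0.0]) @ [[-0.69, 0.00, 0.72], [0.72, 0.0, 0.69], [0.0, 1.00, 0.0]]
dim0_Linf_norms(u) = [0.6, 0.0, 0.62]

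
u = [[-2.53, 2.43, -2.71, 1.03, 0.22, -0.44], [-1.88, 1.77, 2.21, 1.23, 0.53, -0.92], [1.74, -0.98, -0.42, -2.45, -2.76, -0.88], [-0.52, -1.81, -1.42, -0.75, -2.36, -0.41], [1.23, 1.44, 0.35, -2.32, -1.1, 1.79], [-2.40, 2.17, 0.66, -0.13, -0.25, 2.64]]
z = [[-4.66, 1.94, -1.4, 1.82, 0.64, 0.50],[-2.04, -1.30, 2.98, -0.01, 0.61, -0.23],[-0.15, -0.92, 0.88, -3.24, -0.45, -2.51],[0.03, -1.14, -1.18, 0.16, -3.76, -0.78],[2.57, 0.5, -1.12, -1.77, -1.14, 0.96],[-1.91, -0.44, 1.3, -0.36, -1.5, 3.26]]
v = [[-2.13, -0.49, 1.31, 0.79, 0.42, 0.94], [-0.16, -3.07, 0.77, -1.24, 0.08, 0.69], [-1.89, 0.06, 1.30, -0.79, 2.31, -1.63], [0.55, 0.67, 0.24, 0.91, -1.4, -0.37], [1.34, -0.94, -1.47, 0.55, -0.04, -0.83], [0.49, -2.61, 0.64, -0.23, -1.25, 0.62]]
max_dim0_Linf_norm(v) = 3.07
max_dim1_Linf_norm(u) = 2.76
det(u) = 24.19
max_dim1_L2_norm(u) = 4.58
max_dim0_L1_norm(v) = 7.84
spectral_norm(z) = 6.84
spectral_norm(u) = 6.77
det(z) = 303.02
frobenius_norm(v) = 7.29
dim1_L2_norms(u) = [4.58, 3.77, 4.31, 3.44, 3.67, 4.24]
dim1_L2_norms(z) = [5.6, 3.89, 4.32, 4.18, 3.67, 4.31]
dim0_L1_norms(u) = [10.3, 10.6, 7.77, 7.91, 7.22, 7.08]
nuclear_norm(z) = 23.12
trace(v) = -2.41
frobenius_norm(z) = 10.71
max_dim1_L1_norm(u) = 9.36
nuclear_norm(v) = 14.67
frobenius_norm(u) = 9.85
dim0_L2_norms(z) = [6.01, 2.84, 3.99, 4.13, 4.32, 4.33]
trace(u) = -0.39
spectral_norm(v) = 4.58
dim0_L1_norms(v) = [6.56, 7.84, 5.73, 4.51, 5.5, 5.08]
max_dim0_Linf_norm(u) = 2.76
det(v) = -0.03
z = v + u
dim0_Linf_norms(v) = [2.13, 3.07, 1.47, 1.24, 2.31, 1.63]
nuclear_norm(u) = 20.51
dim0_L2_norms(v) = [3.24, 4.22, 2.57, 1.99, 3.01, 2.29]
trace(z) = -2.80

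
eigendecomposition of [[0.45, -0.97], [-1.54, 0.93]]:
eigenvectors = [[-0.69, 0.55], [-0.72, -0.84]]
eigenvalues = [-0.56, 1.94]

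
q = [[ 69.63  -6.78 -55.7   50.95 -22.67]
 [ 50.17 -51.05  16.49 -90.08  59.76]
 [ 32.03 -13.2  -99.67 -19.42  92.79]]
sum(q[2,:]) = -7.469999999999999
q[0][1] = -6.78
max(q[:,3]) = 50.95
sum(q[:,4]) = 129.88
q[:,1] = [-6.78, -51.05, -13.2]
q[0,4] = -22.67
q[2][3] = -19.42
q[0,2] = -55.7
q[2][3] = -19.42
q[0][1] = -6.78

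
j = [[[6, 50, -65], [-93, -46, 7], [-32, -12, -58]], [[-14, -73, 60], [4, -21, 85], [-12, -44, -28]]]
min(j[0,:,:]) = -93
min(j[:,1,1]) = -46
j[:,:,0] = [[6, -93, -32], [-14, 4, -12]]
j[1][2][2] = -28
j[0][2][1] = -12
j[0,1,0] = -93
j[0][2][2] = -58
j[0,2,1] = -12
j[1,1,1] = -21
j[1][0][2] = 60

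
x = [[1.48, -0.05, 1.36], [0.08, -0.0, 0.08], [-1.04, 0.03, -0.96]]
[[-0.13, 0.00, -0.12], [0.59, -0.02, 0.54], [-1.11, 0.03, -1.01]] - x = [[-1.61,0.05,-1.48], [0.51,-0.02,0.46], [-0.07,0.00,-0.05]]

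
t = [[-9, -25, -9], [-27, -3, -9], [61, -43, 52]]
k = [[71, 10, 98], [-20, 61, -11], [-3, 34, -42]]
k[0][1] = 10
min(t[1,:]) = -27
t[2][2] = 52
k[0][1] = 10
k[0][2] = 98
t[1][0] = -27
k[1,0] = -20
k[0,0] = 71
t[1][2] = -9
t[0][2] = -9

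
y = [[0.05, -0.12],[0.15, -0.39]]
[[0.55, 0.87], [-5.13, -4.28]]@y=[[0.16, -0.41], [-0.90, 2.28]]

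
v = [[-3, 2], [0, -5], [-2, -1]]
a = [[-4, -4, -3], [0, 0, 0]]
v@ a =[[12, 12, 9], [0, 0, 0], [8, 8, 6]]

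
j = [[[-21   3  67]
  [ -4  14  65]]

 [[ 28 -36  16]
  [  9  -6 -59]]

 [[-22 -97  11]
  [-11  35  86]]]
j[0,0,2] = 67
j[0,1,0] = -4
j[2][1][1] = 35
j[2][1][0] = -11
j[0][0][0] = -21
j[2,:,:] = [[-22, -97, 11], [-11, 35, 86]]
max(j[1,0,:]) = 28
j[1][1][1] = -6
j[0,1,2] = 65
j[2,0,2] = 11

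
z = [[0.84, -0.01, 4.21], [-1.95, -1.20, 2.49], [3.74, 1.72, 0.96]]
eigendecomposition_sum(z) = [[-1.33, -0.79, 1.43],[-2.12, -1.26, 2.28],[1.63, 0.96, -1.75]] + [[2.17, 0.78, 2.78], [0.17, 0.06, 0.21], [2.11, 0.76, 2.71]] + [[-0.00,0.0,0.00], [0.0,-0.00,-0.0], [0.0,-0.00,-0.0]]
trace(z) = 0.60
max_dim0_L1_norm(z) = 7.66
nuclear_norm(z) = 9.77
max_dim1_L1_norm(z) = 6.42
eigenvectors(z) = [[-0.45, -0.72, -0.44], [-0.71, -0.06, 0.9], [0.55, -0.70, 0.09]]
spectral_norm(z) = 5.07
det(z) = 0.10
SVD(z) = [[-0.82, -0.24, -0.52], [-0.25, -0.67, 0.7], [-0.52, 0.70, 0.48]] @ diag([5.07285831711428, 4.691065109166526, 0.004078730799043982]) @ [[-0.42, -0.12, -0.90], [0.8, 0.43, -0.43], [0.44, -0.9, -0.09]]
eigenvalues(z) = [-4.33, 4.94, -0.0]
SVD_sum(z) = [[1.75, 0.48, 3.72], [0.54, 0.15, 1.15], [1.11, 0.30, 2.37]] + [[-0.90, -0.49, 0.49], [-2.49, -1.34, 1.34], [2.63, 1.42, -1.41]] + [[-0.0,0.00,0.00], [0.00,-0.0,-0.0], [0.0,-0.0,-0.00]]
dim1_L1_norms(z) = [5.06, 5.64, 6.42]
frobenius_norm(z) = 6.91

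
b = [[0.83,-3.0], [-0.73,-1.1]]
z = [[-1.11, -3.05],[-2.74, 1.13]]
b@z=[[7.3, -5.92], [3.82, 0.98]]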